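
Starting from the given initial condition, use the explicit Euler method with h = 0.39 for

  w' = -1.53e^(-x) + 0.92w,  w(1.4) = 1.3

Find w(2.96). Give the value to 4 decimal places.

Euler: w_{n+1} = w_n + h·f(x_n, w_n).
x=1.400000, w=1.300000: f=0.818707 → w ← 1.300000 + 0.39·0.818707 = 1.619296
x=1.790000, w=1.619296: f=1.234303 → w ← 1.619296 + 0.39·1.234303 = 2.100674
x=2.180000, w=2.100674: f=1.759666 → w ← 2.100674 + 0.39·1.759666 = 2.786944
x=2.570000, w=2.786944: f=2.446889 → w ← 2.786944 + 0.39·2.446889 = 3.741230
w(2.96) ≈ 3.7412

3.7412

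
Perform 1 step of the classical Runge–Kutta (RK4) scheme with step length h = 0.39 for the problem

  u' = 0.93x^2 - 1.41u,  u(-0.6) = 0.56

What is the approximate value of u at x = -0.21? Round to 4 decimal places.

RK4: k1 = f(x_n, u_n); k2 = f(x_n + h/2, u_n + (h/2)·k1); k3 = f(x_n + h/2, u_n + (h/2)·k2); k4 = f(x_n + h, u_n + h·k3); u_{n+1} = u_n + (h/6)·(k1 + 2k2 + 2k3 + k4).
x=-0.600000, u=0.560000:
  k1 = f(-0.600000, 0.560000) = -0.454800
  k2 = f(-0.405000, 0.471314) = -0.512009
  k3 = f(-0.405000, 0.460158) = -0.496280
  k4 = f(-0.210000, 0.366451) = -0.475683
  u ← 0.560000 + (0.39/6)·(k1 + 2k2 + 2k3 + k4) = 0.368441
u(-0.21) ≈ 0.3684

0.3684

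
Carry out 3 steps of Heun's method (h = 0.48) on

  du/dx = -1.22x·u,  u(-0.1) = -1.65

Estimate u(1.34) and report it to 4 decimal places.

-0.5768

Heun: k1 = f(x_n, u_n); k2 = f(x_n + h, u_n + h·k1); u_{n+1} = u_n + (h/2)·(k1 + k2).
x=-0.100000, u=-1.650000:
  k1 = f(-0.100000, -1.650000) = -0.201300
  k2 = f(0.380000, -1.746624) = 0.809735
  u ← -1.650000 + (0.48/2)·(-0.201300 + 0.809735) = -1.503976
x=0.380000, u=-1.503976:
  k1 = f(0.380000, -1.503976) = 0.697243
  k2 = f(0.860000, -1.169299) = 1.226828
  u ← -1.503976 + (0.48/2)·(0.697243 + 1.226828) = -1.042198
x=0.860000, u=-1.042198:
  k1 = f(0.860000, -1.042198) = 1.093475
  k2 = f(1.340000, -0.517331) = 0.845732
  u ← -1.042198 + (0.48/2)·(1.093475 + 0.845732) = -0.576789
u(1.34) ≈ -0.5768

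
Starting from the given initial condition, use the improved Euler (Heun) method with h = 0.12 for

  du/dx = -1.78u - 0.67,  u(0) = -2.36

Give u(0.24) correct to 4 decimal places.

-1.6753

Heun: k1 = f(x_n, u_n); k2 = f(x_n + h, u_n + h·k1); u_{n+1} = u_n + (h/2)·(k1 + k2).
x=0.000000, u=-2.360000:
  k1 = f(0.000000, -2.360000) = 3.530800
  k2 = f(0.120000, -1.936304) = 2.776621
  u ← -2.360000 + (0.12/2)·(3.530800 + 2.776621) = -1.981555
x=0.120000, u=-1.981555:
  k1 = f(0.120000, -1.981555) = 2.857167
  k2 = f(0.240000, -1.638695) = 2.246876
  u ← -1.981555 + (0.12/2)·(2.857167 + 2.246876) = -1.675312
u(0.24) ≈ -1.6753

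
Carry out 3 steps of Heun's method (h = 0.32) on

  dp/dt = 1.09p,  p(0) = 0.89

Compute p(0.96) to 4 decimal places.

Heun: k1 = f(t_n, p_n); k2 = f(t_n + h, p_n + h·k1); p_{n+1} = p_n + (h/2)·(k1 + k2).
t=0.000000, p=0.890000:
  k1 = f(0.000000, 0.890000) = 0.970100
  k2 = f(0.320000, 1.200432) = 1.308471
  p ← 0.890000 + (0.32/2)·(0.970100 + 1.308471) = 1.254571
t=0.320000, p=1.254571:
  k1 = f(0.320000, 1.254571) = 1.367483
  k2 = f(0.640000, 1.692166) = 1.844461
  p ← 1.254571 + (0.32/2)·(1.367483 + 1.844461) = 1.768482
t=0.640000, p=1.768482:
  k1 = f(0.640000, 1.768482) = 1.927646
  k2 = f(0.960000, 2.385329) = 2.600009
  p ← 1.768482 + (0.32/2)·(1.927646 + 2.600009) = 2.492907
p(0.96) ≈ 2.4929

2.4929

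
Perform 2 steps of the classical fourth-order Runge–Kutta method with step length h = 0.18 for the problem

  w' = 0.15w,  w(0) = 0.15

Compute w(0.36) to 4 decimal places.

RK4: k1 = f(s_n, w_n); k2 = f(s_n + h/2, w_n + (h/2)·k1); k3 = f(s_n + h/2, w_n + (h/2)·k2); k4 = f(s_n + h, w_n + h·k3); w_{n+1} = w_n + (h/6)·(k1 + 2k2 + 2k3 + k4).
s=0.000000, w=0.150000:
  k1 = f(0.000000, 0.150000) = 0.022500
  k2 = f(0.090000, 0.152025) = 0.022804
  k3 = f(0.090000, 0.152052) = 0.022808
  k4 = f(0.180000, 0.154105) = 0.023116
  w ← 0.150000 + (0.18/6)·(k1 + 2k2 + 2k3 + k4) = 0.154105
s=0.180000, w=0.154105:
  k1 = f(0.180000, 0.154105) = 0.023116
  k2 = f(0.270000, 0.156186) = 0.023428
  k3 = f(0.270000, 0.156214) = 0.023432
  k4 = f(0.360000, 0.158323) = 0.023748
  w ← 0.154105 + (0.18/6)·(k1 + 2k2 + 2k3 + k4) = 0.158323
w(0.36) ≈ 0.1583

0.1583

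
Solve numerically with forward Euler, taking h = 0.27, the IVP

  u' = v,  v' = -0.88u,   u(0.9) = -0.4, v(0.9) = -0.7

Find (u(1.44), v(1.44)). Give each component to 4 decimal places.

Euler on (u,v): u_{n+1} = u_n + h·u', v_{n+1} = v_n + h·v'.
0.900000: (-0.400000, -0.700000); f=(-0.700000, 0.352000) → (-0.589000, -0.604960)
1.170000: (-0.589000, -0.604960); f=(-0.604960, 0.518320) → (-0.752339, -0.465014)
(u(1.44), v(1.44)) ≈ (-0.7523, -0.4650)

-0.7523, -0.4650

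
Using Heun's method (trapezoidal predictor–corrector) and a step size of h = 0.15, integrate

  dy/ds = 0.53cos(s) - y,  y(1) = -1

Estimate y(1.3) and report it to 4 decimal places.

Heun: k1 = f(s_n, y_n); k2 = f(s_n + h, y_n + h·k1); y_{n+1} = y_n + (h/2)·(k1 + k2).
s=1.000000, y=-1.000000:
  k1 = f(1.000000, -1.000000) = 1.286360
  k2 = f(1.150000, -0.807046) = 1.023544
  y ← -1.000000 + (0.15/2)·(1.286360 + 1.023544) = -0.826757
s=1.150000, y=-0.826757:
  k1 = f(1.150000, -0.826757) = 1.043256
  k2 = f(1.300000, -0.670269) = 0.812043
  y ← -0.826757 + (0.15/2)·(1.043256 + 0.812043) = -0.687610
y(1.3) ≈ -0.6876

-0.6876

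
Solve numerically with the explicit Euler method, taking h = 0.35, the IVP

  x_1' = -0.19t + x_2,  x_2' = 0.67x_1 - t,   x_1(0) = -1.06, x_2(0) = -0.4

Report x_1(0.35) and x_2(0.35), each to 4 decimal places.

Euler on (x_1,x_2): x_1_{n+1} = x_1_n + h·x_1', x_2_{n+1} = x_2_n + h·x_2'.
0.000000: (-1.060000, -0.400000); f=(-0.400000, -0.710200) → (-1.200000, -0.648570)
(x_1(0.35), x_2(0.35)) ≈ (-1.2000, -0.6486)

-1.2000, -0.6486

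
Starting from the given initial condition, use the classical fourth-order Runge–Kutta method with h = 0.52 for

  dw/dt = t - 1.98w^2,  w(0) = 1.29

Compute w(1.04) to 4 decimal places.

0.6145

RK4: k1 = f(t_n, w_n); k2 = f(t_n + h/2, w_n + (h/2)·k1); k3 = f(t_n + h/2, w_n + (h/2)·k2); k4 = f(t_n + h, w_n + h·k3); w_{n+1} = w_n + (h/6)·(k1 + 2k2 + 2k3 + k4).
t=0.000000, w=1.290000:
  k1 = f(0.000000, 1.290000) = -3.294918
  k2 = f(0.260000, 0.433321) = -0.111779
  k3 = f(0.260000, 1.260937) = -2.888127
  k4 = f(0.520000, -0.211826) = 0.431157
  w ← 1.290000 + (0.52/6)·(k1 + 2k2 + 2k3 + k4) = 0.521824
t=0.520000, w=0.521824:
  k1 = f(0.520000, 0.521824) = -0.019154
  k2 = f(0.780000, 0.516844) = 0.251088
  k3 = f(0.780000, 0.587106) = 0.097506
  k4 = f(1.040000, 0.572527) = 0.390982
  w ← 0.521824 + (0.52/6)·(k1 + 2k2 + 2k3 + k4) = 0.614472
w(1.04) ≈ 0.6145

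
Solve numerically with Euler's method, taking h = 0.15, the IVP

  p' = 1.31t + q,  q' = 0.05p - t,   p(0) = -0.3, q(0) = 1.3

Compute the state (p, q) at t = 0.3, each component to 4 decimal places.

Euler on (p,q): p_{n+1} = p_n + h·p', q_{n+1} = q_n + h·q'.
0.000000: (-0.300000, 1.300000); f=(1.300000, -0.015000) → (-0.105000, 1.297750)
0.150000: (-0.105000, 1.297750); f=(1.494250, -0.155250) → (0.119138, 1.274463)
(p(0.3), q(0.3)) ≈ (0.1191, 1.2745)

0.1191, 1.2745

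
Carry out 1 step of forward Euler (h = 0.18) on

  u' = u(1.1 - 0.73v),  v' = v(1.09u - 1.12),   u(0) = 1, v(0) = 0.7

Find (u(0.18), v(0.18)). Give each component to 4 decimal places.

Euler on (u,v): u_{n+1} = u_n + h·u', v_{n+1} = v_n + h·v'.
0.000000: (1.000000, 0.700000); f=(0.589000, -0.021000) → (1.106020, 0.696220)
(u(0.18), v(0.18)) ≈ (1.1060, 0.6962)

1.1060, 0.6962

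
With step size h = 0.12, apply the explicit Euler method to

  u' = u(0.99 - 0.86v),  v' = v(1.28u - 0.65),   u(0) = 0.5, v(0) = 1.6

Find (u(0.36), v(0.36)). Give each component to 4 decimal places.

Euler on (u,v): u_{n+1} = u_n + h·u', v_{n+1} = v_n + h·v'.
0.000000: (0.500000, 1.600000); f=(-0.193000, -0.016000) → (0.476840, 1.598080)
0.120000: (0.476840, 1.598080); f=(-0.183273, -0.063356) → (0.454847, 1.590477)
0.240000: (0.454847, 1.590477); f=(-0.171846, -0.107827) → (0.434226, 1.577538)
(u(0.36), v(0.36)) ≈ (0.4342, 1.5775)

0.4342, 1.5775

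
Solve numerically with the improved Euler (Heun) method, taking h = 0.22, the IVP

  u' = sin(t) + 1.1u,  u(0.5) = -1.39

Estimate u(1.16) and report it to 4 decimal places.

Heun: k1 = f(t_n, u_n); k2 = f(t_n + h, u_n + h·k1); u_{n+1} = u_n + (h/2)·(k1 + k2).
t=0.500000, u=-1.390000:
  k1 = f(0.500000, -1.390000) = -1.049574
  k2 = f(0.720000, -1.620906) = -1.123612
  u ← -1.390000 + (0.22/2)·(-1.049574 + (-1.123612)) = -1.629051
t=0.720000, u=-1.629051:
  k1 = f(0.720000, -1.629051) = -1.132571
  k2 = f(0.940000, -1.878216) = -1.258480
  u ← -1.629051 + (0.22/2)·(-1.132571 + (-1.258480)) = -1.892066
t=0.940000, u=-1.892066:
  k1 = f(0.940000, -1.892066) = -1.273715
  k2 = f(1.160000, -2.172283) = -1.472709
  u ← -1.892066 + (0.22/2)·(-1.273715 + (-1.472709)) = -2.194173
u(1.16) ≈ -2.1942

-2.1942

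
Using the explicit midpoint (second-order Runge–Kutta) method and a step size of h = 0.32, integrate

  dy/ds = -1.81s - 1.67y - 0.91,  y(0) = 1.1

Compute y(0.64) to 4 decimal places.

-0.2209

Midpoint: k1 = f(s_n, y_n); k2 = f(s_n + h/2, y_n + (h/2)·k1); y_{n+1} = y_n + h·k2.
s=0.000000, y=1.100000:
  k1 = f(0.000000, 1.100000) = -2.747000
  k2 = f(0.160000, 0.660480) = -2.302602
  y ← 1.100000 + 0.32·(-2.302602) = 0.363167
s=0.320000, y=0.363167:
  k1 = f(0.320000, 0.363167) = -2.095690
  k2 = f(0.480000, 0.027857) = -1.825321
  y ← 0.363167 + 0.32·(-1.825321) = -0.220935
y(0.64) ≈ -0.2209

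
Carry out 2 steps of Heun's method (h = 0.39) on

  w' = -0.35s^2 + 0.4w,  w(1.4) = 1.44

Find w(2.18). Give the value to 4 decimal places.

Heun: k1 = f(s_n, w_n); k2 = f(s_n + h, w_n + h·k1); w_{n+1} = w_n + (h/2)·(k1 + k2).
s=1.400000, w=1.440000:
  k1 = f(1.400000, 1.440000) = -0.110000
  k2 = f(1.790000, 1.397100) = -0.562595
  w ← 1.440000 + (0.39/2)·(-0.110000 + (-0.562595)) = 1.308844
s=1.790000, w=1.308844:
  k1 = f(1.790000, 1.308844) = -0.597897
  k2 = f(2.180000, 1.075664) = -1.233074
  w ← 1.308844 + (0.39/2)·(-0.597897 + (-1.233074)) = 0.951804
w(2.18) ≈ 0.9518

0.9518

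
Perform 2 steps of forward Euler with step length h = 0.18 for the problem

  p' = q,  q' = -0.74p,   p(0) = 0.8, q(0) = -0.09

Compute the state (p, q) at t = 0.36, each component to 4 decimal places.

0.7484, -0.3010

Euler on (p,q): p_{n+1} = p_n + h·p', q_{n+1} = q_n + h·q'.
0.000000: (0.800000, -0.090000); f=(-0.090000, -0.592000) → (0.783800, -0.196560)
0.180000: (0.783800, -0.196560); f=(-0.196560, -0.580012) → (0.748419, -0.300962)
(p(0.36), q(0.36)) ≈ (0.7484, -0.3010)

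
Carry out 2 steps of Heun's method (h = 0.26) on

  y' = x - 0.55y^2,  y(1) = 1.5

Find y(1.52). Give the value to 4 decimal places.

Heun: k1 = f(x_n, y_n); k2 = f(x_n + h, y_n + h·k1); y_{n+1} = y_n + (h/2)·(k1 + k2).
x=1.000000, y=1.500000:
  k1 = f(1.000000, 1.500000) = -0.237500
  k2 = f(1.260000, 1.438250) = 0.122290
  y ← 1.500000 + (0.26/2)·(-0.237500 + 0.122290) = 1.485023
x=1.260000, y=1.485023:
  k1 = f(1.260000, 1.485023) = 0.047089
  k2 = f(1.520000, 1.497266) = 0.287007
  y ← 1.485023 + (0.26/2)·(0.047089 + 0.287007) = 1.528455
y(1.52) ≈ 1.5285

1.5285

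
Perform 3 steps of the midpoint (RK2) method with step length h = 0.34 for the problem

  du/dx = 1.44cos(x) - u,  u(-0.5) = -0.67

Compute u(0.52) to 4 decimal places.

0.6237

Midpoint: k1 = f(x_n, u_n); k2 = f(x_n + h/2, u_n + (h/2)·k1); u_{n+1} = u_n + h·k2.
x=-0.500000, u=-0.670000:
  k1 = f(-0.500000, -0.670000) = 1.933719
  k2 = f(-0.330000, -0.341268) = 1.703569
  u ← -0.670000 + 0.34·1.703569 = -0.090787
x=-0.160000, u=-0.090787:
  k1 = f(-0.160000, -0.090787) = 1.512394
  k2 = f(0.010000, 0.166320) = 1.273608
  u ← -0.090787 + 0.34·1.273608 = 0.342240
x=0.180000, u=0.342240:
  k1 = f(0.180000, 0.342240) = 1.074495
  k2 = f(0.350000, 0.524904) = 0.827793
  u ← 0.342240 + 0.34·0.827793 = 0.623689
u(0.52) ≈ 0.6237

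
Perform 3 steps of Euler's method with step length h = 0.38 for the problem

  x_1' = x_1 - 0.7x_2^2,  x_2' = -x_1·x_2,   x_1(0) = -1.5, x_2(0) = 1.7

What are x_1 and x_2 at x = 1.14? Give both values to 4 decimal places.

Euler on (x_1,x_2): x_1_{n+1} = x_1_n + h·x_1', x_2_{n+1} = x_2_n + h·x_2'.
0.000000: (-1.500000, 1.700000); f=(-3.523000, 2.550000) → (-2.838740, 2.669000)
0.380000: (-2.838740, 2.669000); f=(-7.825233, 7.576597) → (-5.812328, 5.548107)
0.760000: (-5.812328, 5.548107); f=(-27.359371, 32.247419) → (-16.208890, 17.802126)
(x_1(1.14), x_2(1.14)) ≈ (-16.2089, 17.8021)

-16.2089, 17.8021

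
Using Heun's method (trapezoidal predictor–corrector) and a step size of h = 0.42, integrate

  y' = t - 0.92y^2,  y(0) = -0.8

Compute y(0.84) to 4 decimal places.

-1.3186

Heun: k1 = f(t_n, y_n); k2 = f(t_n + h, y_n + h·k1); y_{n+1} = y_n + (h/2)·(k1 + k2).
t=0.000000, y=-0.800000:
  k1 = f(0.000000, -0.800000) = -0.588800
  k2 = f(0.420000, -1.047296) = -0.589083
  y ← -0.800000 + (0.42/2)·(-0.588800 + (-0.589083)) = -1.047355
t=0.420000, y=-1.047355:
  k1 = f(0.420000, -1.047355) = -0.589197
  k2 = f(0.840000, -1.294818) = -0.702430
  y ← -1.047355 + (0.42/2)·(-0.589197 + (-0.702430)) = -1.318597
y(0.84) ≈ -1.3186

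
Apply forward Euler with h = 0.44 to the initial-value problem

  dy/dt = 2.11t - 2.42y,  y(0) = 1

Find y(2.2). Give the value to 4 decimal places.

1.5579

Euler: y_{n+1} = y_n + h·f(t_n, y_n).
t=0.000000, y=1.000000: f=-2.420000 → y ← 1.000000 + 0.44·(-2.420000) = -0.064800
t=0.440000, y=-0.064800: f=1.085216 → y ← -0.064800 + 0.44·1.085216 = 0.412695
t=0.880000, y=0.412695: f=0.858078 → y ← 0.412695 + 0.44·0.858078 = 0.790249
t=1.320000, y=0.790249: f=0.872797 → y ← 0.790249 + 0.44·0.872797 = 1.174280
t=1.760000, y=1.174280: f=0.871843 → y ← 1.174280 + 0.44·0.871843 = 1.557891
y(2.2) ≈ 1.5579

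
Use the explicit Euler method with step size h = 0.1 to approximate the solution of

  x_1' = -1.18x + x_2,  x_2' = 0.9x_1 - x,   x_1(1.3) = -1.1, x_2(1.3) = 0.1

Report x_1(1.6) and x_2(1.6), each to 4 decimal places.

Euler on (x_1,x_2): x_1_{n+1} = x_1_n + h·x_1', x_2_{n+1} = x_2_n + h·x_2'.
1.300000: (-1.100000, 0.100000); f=(-1.434000, -2.290000) → (-1.243400, -0.129000)
1.400000: (-1.243400, -0.129000); f=(-1.781000, -2.519060) → (-1.421500, -0.380906)
1.500000: (-1.421500, -0.380906); f=(-2.150906, -2.779350) → (-1.636591, -0.658841)
(x_1(1.6), x_2(1.6)) ≈ (-1.6366, -0.6588)

-1.6366, -0.6588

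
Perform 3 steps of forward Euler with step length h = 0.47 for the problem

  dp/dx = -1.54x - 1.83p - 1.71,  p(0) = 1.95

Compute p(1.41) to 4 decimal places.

-1.6545

Euler: p_{n+1} = p_n + h·f(x_n, p_n).
x=0.000000, p=1.950000: f=-5.278500 → p ← 1.950000 + 0.47·(-5.278500) = -0.530895
x=0.470000, p=-0.530895: f=-1.462262 → p ← -0.530895 + 0.47·(-1.462262) = -1.218158
x=0.940000, p=-1.218158: f=-0.928370 → p ← -1.218158 + 0.47·(-0.928370) = -1.654492
p(1.41) ≈ -1.6545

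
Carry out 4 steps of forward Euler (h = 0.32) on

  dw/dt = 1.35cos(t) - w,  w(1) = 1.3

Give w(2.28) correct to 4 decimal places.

Euler: w_{n+1} = w_n + h·f(t_n, w_n).
t=1.000000, w=1.300000: f=-0.570592 → w ← 1.300000 + 0.32·(-0.570592) = 1.117411
t=1.320000, w=1.117411: f=-0.782374 → w ← 1.117411 + 0.32·(-0.782374) = 0.867051
t=1.640000, w=0.867051: f=-0.960401 → w ← 0.867051 + 0.32·(-0.960401) = 0.559723
t=1.960000, w=0.559723: f=-1.071982 → w ← 0.559723 + 0.32·(-1.071982) = 0.216688
w(2.28) ≈ 0.2167

0.2167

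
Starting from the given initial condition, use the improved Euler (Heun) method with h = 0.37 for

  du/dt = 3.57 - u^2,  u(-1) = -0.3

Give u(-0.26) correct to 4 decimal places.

Heun: k1 = f(t_n, u_n); k2 = f(t_n + h, u_n + h·k1); u_{n+1} = u_n + (h/2)·(k1 + k2).
t=-1.000000, u=-0.300000:
  k1 = f(-1.000000, -0.300000) = 3.480000
  k2 = f(-0.630000, 0.987600) = 2.594646
  u ← -0.300000 + (0.37/2)·(3.480000 + 2.594646) = 0.823810
t=-0.630000, u=0.823810:
  k1 = f(-0.630000, 0.823810) = 2.891338
  k2 = f(-0.260000, 1.893605) = -0.015738
  u ← 0.823810 + (0.37/2)·(2.891338 + (-0.015738)) = 1.355795
u(-0.26) ≈ 1.3558

1.3558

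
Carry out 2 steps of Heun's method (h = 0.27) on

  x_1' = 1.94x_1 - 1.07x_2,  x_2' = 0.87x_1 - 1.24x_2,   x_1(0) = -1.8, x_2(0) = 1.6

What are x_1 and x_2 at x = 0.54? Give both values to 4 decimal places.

-5.7897, -0.4453

Heun on (x_1,x_2): k1 = f(x_n, state_n); k2 = f(x_n + h, state_n + h·k1); state_{n+1} = state_n + (h/2)·(k1 + k2).
0.000000: (-1.800000, 1.600000)
  k1 = (-5.204000, -3.550000)
  predictor → (-3.205080, 0.641500)
  k2 = (-6.904260, -3.583880)
  → (-3.434615, 0.636926)
0.270000: (-3.434615, 0.636926)
  k1 = (-7.344664, -3.777904)
  predictor → (-5.417675, -0.383108)
  k2 = (-10.100363, -4.238323)
  → (-5.789694, -0.445264)
(x_1(0.54), x_2(0.54)) ≈ (-5.7897, -0.4453)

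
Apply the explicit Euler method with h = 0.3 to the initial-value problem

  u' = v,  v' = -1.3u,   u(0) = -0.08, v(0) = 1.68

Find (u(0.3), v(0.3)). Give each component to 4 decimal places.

0.4240, 1.7112

Euler on (u,v): u_{n+1} = u_n + h·u', v_{n+1} = v_n + h·v'.
0.000000: (-0.080000, 1.680000); f=(1.680000, 0.104000) → (0.424000, 1.711200)
(u(0.3), v(0.3)) ≈ (0.4240, 1.7112)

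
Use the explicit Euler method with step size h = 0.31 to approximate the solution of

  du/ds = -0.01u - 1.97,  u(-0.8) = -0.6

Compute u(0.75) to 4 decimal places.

-3.6254

Euler: u_{n+1} = u_n + h·f(s_n, u_n).
s=-0.800000, u=-0.600000: f=-1.964000 → u ← -0.600000 + 0.31·(-1.964000) = -1.208840
s=-0.490000, u=-1.208840: f=-1.957912 → u ← -1.208840 + 0.31·(-1.957912) = -1.815793
s=-0.180000, u=-1.815793: f=-1.951842 → u ← -1.815793 + 0.31·(-1.951842) = -2.420864
s=0.130000, u=-2.420864: f=-1.945791 → u ← -2.420864 + 0.31·(-1.945791) = -3.024059
s=0.440000, u=-3.024059: f=-1.939759 → u ← -3.024059 + 0.31·(-1.939759) = -3.625384
u(0.75) ≈ -3.6254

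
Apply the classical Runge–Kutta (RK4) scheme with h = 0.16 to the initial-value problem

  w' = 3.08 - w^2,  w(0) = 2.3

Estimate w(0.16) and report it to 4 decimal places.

RK4: k1 = f(x_n, w_n); k2 = f(x_n + h/2, w_n + (h/2)·k1); k3 = f(x_n + h/2, w_n + (h/2)·k2); k4 = f(x_n + h, w_n + h·k3); w_{n+1} = w_n + (h/6)·(k1 + 2k2 + 2k3 + k4).
x=0.000000, w=2.300000:
  k1 = f(0.000000, 2.300000) = -2.210000
  k2 = f(0.080000, 2.123200) = -1.427978
  k3 = f(0.080000, 2.185762) = -1.697554
  k4 = f(0.160000, 2.028391) = -1.034371
  w ← 2.300000 + (0.16/6)·(k1 + 2k2 + 2k3 + k4) = 2.046788
w(0.16) ≈ 2.0468

2.0468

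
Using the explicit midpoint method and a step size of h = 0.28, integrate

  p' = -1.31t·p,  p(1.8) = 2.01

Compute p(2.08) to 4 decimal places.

Midpoint: k1 = f(t_n, p_n); k2 = f(t_n + h/2, p_n + (h/2)·k1); p_{n+1} = p_n + h·k2.
t=1.800000, p=2.010000:
  k1 = f(1.800000, 2.010000) = -4.739580
  k2 = f(1.940000, 1.346459) = -3.421890
  p ← 2.010000 + 0.28·(-3.421890) = 1.051871
p(2.08) ≈ 1.0519

1.0519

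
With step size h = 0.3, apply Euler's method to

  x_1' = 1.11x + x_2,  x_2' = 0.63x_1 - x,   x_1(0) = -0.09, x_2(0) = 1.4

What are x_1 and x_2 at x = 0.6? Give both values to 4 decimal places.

Euler on (x_1,x_2): x_1_{n+1} = x_1_n + h·x_1', x_2_{n+1} = x_2_n + h·x_2'.
0.000000: (-0.090000, 1.400000); f=(1.400000, -0.056700) → (0.330000, 1.382990)
0.300000: (0.330000, 1.382990); f=(1.715990, -0.092100) → (0.844797, 1.355360)
(x_1(0.6), x_2(0.6)) ≈ (0.8448, 1.3554)

0.8448, 1.3554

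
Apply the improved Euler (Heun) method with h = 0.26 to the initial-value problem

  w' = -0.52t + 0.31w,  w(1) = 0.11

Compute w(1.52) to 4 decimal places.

-0.2371

Heun: k1 = f(t_n, w_n); k2 = f(t_n + h, w_n + h·k1); w_{n+1} = w_n + (h/2)·(k1 + k2).
t=1.000000, w=0.110000:
  k1 = f(1.000000, 0.110000) = -0.485900
  k2 = f(1.260000, -0.016334) = -0.660264
  w ← 0.110000 + (0.26/2)·(-0.485900 + (-0.660264)) = -0.039001
t=1.260000, w=-0.039001:
  k1 = f(1.260000, -0.039001) = -0.667290
  k2 = f(1.520000, -0.212497) = -0.856274
  w ← -0.039001 + (0.26/2)·(-0.667290 + (-0.856274)) = -0.237065
w(1.52) ≈ -0.2371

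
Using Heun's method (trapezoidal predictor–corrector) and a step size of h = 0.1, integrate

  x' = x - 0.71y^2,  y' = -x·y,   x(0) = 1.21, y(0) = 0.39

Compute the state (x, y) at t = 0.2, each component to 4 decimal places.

Heun on (x,y): k1 = f(t_n, state_n); k2 = f(t_n + h, state_n + h·k1); state_{n+1} = state_n + (h/2)·(k1 + k2).
0.000000: (1.210000, 0.390000)
  k1 = (1.102009, -0.471900)
  predictor → (1.320201, 0.342810)
  k2 = (1.236763, -0.452578)
  → (1.326939, 0.343776)
0.100000: (1.326939, 0.343776)
  k1 = (1.243029, -0.456170)
  predictor → (1.451242, 0.298159)
  k2 = (1.388123, -0.432701)
  → (1.458496, 0.299333)
(x(0.2), y(0.2)) ≈ (1.4585, 0.2993)

1.4585, 0.2993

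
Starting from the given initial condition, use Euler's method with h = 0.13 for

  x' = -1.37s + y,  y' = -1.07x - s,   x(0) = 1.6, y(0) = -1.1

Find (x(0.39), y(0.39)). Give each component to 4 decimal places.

Euler on (x,y): x_{n+1} = x_n + h·x', y_{n+1} = y_n + h·y'.
0.000000: (1.600000, -1.100000); f=(-1.100000, -1.712000) → (1.457000, -1.322560)
0.130000: (1.457000, -1.322560); f=(-1.500660, -1.688990) → (1.261914, -1.542129)
0.260000: (1.261914, -1.542129); f=(-1.898329, -1.610248) → (1.015131, -1.751461)
(x(0.39), y(0.39)) ≈ (1.0151, -1.7515)

1.0151, -1.7515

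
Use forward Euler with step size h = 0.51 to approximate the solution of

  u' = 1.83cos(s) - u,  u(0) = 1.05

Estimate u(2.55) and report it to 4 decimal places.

Euler: u_{n+1} = u_n + h·f(s_n, u_n).
s=0.000000, u=1.050000: f=0.780000 → u ← 1.050000 + 0.51·0.780000 = 1.447800
s=0.510000, u=1.447800: f=0.149322 → u ← 1.447800 + 0.51·0.149322 = 1.523954
s=1.020000, u=1.523954: f=-0.566195 → u ← 1.523954 + 0.51·(-0.566195) = 1.235195
s=1.530000, u=1.235195: f=-1.160559 → u ← 1.235195 + 0.51·(-1.160559) = 0.643310
s=2.040000, u=0.643310: f=-1.470793 → u ← 0.643310 + 0.51·(-1.470793) = -0.106794
u(2.55) ≈ -0.1068

-0.1068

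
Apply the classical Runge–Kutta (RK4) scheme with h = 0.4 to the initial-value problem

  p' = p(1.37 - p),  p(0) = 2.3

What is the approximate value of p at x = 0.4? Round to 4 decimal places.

RK4: k1 = f(x_n, p_n); k2 = f(x_n + h/2, p_n + (h/2)·k1); k3 = f(x_n + h/2, p_n + (h/2)·k2); k4 = f(x_n + h, p_n + h·k3); p_{n+1} = p_n + (h/6)·(k1 + 2k2 + 2k3 + k4).
x=0.000000, p=2.300000:
  k1 = f(0.000000, 2.300000) = -2.139000
  k2 = f(0.200000, 1.872200) = -0.940219
  k3 = f(0.200000, 2.111956) = -1.566979
  k4 = f(0.400000, 1.673208) = -0.507331
  p ← 2.300000 + (0.4/6)·(k1 + 2k2 + 2k3 + k4) = 1.789285
p(0.4) ≈ 1.7893

1.7893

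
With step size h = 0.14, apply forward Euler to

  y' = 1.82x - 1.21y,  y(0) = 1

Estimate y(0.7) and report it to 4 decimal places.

Euler: y_{n+1} = y_n + h·f(x_n, y_n).
x=0.000000, y=1.000000: f=-1.210000 → y ← 1.000000 + 0.14·(-1.210000) = 0.830600
x=0.140000, y=0.830600: f=-0.750226 → y ← 0.830600 + 0.14·(-0.750226) = 0.725568
x=0.280000, y=0.725568: f=-0.368338 → y ← 0.725568 + 0.14·(-0.368338) = 0.674001
x=0.420000, y=0.674001: f=-0.051141 → y ← 0.674001 + 0.14·(-0.051141) = 0.666841
x=0.560000, y=0.666841: f=0.212322 → y ← 0.666841 + 0.14·0.212322 = 0.696566
y(0.7) ≈ 0.6966

0.6966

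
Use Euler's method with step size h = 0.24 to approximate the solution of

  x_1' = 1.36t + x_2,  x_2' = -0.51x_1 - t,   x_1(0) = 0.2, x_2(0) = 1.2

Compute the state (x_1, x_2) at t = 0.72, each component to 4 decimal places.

1.2591, 0.8391

Euler on (x_1,x_2): x_1_{n+1} = x_1_n + h·x_1', x_2_{n+1} = x_2_n + h·x_2'.
0.000000: (0.200000, 1.200000); f=(1.200000, -0.102000) → (0.488000, 1.175520)
0.240000: (0.488000, 1.175520); f=(1.501920, -0.488880) → (0.848461, 1.058189)
0.480000: (0.848461, 1.058189); f=(1.710989, -0.912715) → (1.259098, 0.839137)
(x_1(0.72), x_2(0.72)) ≈ (1.2591, 0.8391)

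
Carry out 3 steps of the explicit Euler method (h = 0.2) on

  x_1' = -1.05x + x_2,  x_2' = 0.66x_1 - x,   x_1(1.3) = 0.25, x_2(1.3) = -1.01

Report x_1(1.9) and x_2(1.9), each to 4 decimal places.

-1.4577, -2.0106

Euler on (x_1,x_2): x_1_{n+1} = x_1_n + h·x_1', x_2_{n+1} = x_2_n + h·x_2'.
1.300000: (0.250000, -1.010000); f=(-2.375000, -1.135000) → (-0.225000, -1.237000)
1.500000: (-0.225000, -1.237000); f=(-2.812000, -1.648500) → (-0.787400, -1.566700)
1.700000: (-0.787400, -1.566700); f=(-3.351700, -2.219684) → (-1.457740, -2.010637)
(x_1(1.9), x_2(1.9)) ≈ (-1.4577, -2.0106)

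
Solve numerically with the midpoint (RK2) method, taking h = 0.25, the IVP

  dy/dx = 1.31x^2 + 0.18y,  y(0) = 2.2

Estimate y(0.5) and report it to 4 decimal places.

Midpoint: k1 = f(x_n, y_n); k2 = f(x_n + h/2, y_n + (h/2)·k1); y_{n+1} = y_n + h·k2.
x=0.000000, y=2.200000:
  k1 = f(0.000000, 2.200000) = 0.396000
  k2 = f(0.125000, 2.249500) = 0.425379
  y ← 2.200000 + 0.25·0.425379 = 2.306345
x=0.250000, y=2.306345:
  k1 = f(0.250000, 2.306345) = 0.497017
  k2 = f(0.375000, 2.368472) = 0.610544
  y ← 2.306345 + 0.25·0.610544 = 2.458981
y(0.5) ≈ 2.4590

2.4590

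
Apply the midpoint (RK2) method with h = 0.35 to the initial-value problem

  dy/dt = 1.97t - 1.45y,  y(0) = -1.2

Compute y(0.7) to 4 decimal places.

Midpoint: k1 = f(t_n, y_n); k2 = f(t_n + h/2, y_n + (h/2)·k1); y_{n+1} = y_n + h·k2.
t=0.000000, y=-1.200000:
  k1 = f(0.000000, -1.200000) = 1.740000
  k2 = f(0.175000, -0.895500) = 1.643225
  y ← -1.200000 + 0.35·1.643225 = -0.624871
t=0.350000, y=-0.624871:
  k1 = f(0.350000, -0.624871) = 1.595563
  k2 = f(0.525000, -0.345648) = 1.535439
  y ← -0.624871 + 0.35·1.535439 = -0.087468
y(0.7) ≈ -0.0875

-0.0875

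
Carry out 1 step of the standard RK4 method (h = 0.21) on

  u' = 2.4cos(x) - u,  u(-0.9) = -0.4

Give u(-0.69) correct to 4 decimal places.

-0.0053

RK4: k1 = f(x_n, u_n); k2 = f(x_n + h/2, u_n + (h/2)·k1); k3 = f(x_n + h/2, u_n + (h/2)·k2); k4 = f(x_n + h, u_n + h·k3); u_{n+1} = u_n + (h/6)·(k1 + 2k2 + 2k3 + k4).
x=-0.900000, u=-0.400000:
  k1 = f(-0.900000, -0.400000) = 1.891864
  k2 = f(-0.795000, -0.201354) = 1.882038
  k3 = f(-0.795000, -0.202386) = 1.883069
  k4 = f(-0.690000, -0.004555) = 1.855546
  u ← -0.400000 + (0.21/6)·(k1 + 2k2 + 2k3 + k4) = -0.005283
u(-0.69) ≈ -0.0053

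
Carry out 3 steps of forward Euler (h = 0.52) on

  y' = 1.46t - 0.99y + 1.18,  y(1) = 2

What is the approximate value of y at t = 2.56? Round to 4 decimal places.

Euler: y_{n+1} = y_n + h·f(t_n, y_n).
t=1.000000, y=2.000000: f=0.660000 → y ← 2.000000 + 0.52·0.660000 = 2.343200
t=1.520000, y=2.343200: f=1.079432 → y ← 2.343200 + 0.52·1.079432 = 2.904505
t=2.040000, y=2.904505: f=1.282940 → y ← 2.904505 + 0.52·1.282940 = 3.571634
y(2.56) ≈ 3.5716

3.5716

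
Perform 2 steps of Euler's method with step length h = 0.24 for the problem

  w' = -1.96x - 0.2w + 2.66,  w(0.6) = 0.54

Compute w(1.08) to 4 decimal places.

1.0717

Euler: w_{n+1} = w_n + h·f(x_n, w_n).
x=0.600000, w=0.540000: f=1.376000 → w ← 0.540000 + 0.24·1.376000 = 0.870240
x=0.840000, w=0.870240: f=0.839552 → w ← 0.870240 + 0.24·0.839552 = 1.071732
w(1.08) ≈ 1.0717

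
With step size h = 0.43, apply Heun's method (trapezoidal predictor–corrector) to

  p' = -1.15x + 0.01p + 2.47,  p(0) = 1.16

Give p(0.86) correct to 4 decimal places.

2.8772

Heun: k1 = f(x_n, p_n); k2 = f(x_n + h, p_n + h·k1); p_{n+1} = p_n + (h/2)·(k1 + k2).
x=0.000000, p=1.160000:
  k1 = f(0.000000, 1.160000) = 2.481600
  k2 = f(0.430000, 2.227088) = 1.997771
  p ← 1.160000 + (0.43/2)·(2.481600 + 1.997771) = 2.123065
x=0.430000, p=2.123065:
  k1 = f(0.430000, 2.123065) = 1.996731
  k2 = f(0.860000, 2.981659) = 1.510817
  p ← 2.123065 + (0.43/2)·(1.996731 + 1.510817) = 2.877187
p(0.86) ≈ 2.8772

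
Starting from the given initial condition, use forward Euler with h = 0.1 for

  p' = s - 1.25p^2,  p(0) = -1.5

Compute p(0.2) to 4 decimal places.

-2.1679

Euler: p_{n+1} = p_n + h·f(s_n, p_n).
s=0.000000, p=-1.500000: f=-2.812500 → p ← -1.500000 + 0.1·(-2.812500) = -1.781250
s=0.100000, p=-1.781250: f=-3.866064 → p ← -1.781250 + 0.1·(-3.866064) = -2.167856
p(0.2) ≈ -2.1679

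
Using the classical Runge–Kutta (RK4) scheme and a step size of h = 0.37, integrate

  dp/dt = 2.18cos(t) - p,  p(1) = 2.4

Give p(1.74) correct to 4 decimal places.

1.3173

RK4: k1 = f(t_n, p_n); k2 = f(t_n + h/2, p_n + (h/2)·k1); k3 = f(t_n + h/2, p_n + (h/2)·k2); k4 = f(t_n + h, p_n + h·k3); p_{n+1} = p_n + (h/6)·(k1 + 2k2 + 2k3 + k4).
t=1.000000, p=2.400000:
  k1 = f(1.000000, 2.400000) = -1.222141
  k2 = f(1.185000, 2.173904) = -1.353576
  k3 = f(1.185000, 2.149588) = -1.329261
  k4 = f(1.370000, 1.908174) = -1.473373
  p ← 2.400000 + (0.37/6)·(k1 + 2k2 + 2k3 + k4) = 1.902893
t=1.370000, p=1.902893:
  k1 = f(1.370000, 1.902893) = -1.468093
  k2 = f(1.555000, 1.631296) = -1.596862
  k3 = f(1.555000, 1.607474) = -1.573039
  k4 = f(1.740000, 1.320869) = -1.687975
  p ← 1.902893 + (0.37/6)·(k1 + 2k2 + 2k3 + k4) = 1.317315
p(1.74) ≈ 1.3173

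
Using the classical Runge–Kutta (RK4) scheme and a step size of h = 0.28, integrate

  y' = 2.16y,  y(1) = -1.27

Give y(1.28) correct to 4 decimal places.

-2.3243

RK4: k1 = f(s_n, y_n); k2 = f(s_n + h/2, y_n + (h/2)·k1); k3 = f(s_n + h/2, y_n + (h/2)·k2); k4 = f(s_n + h, y_n + h·k3); y_{n+1} = y_n + (h/6)·(k1 + 2k2 + 2k3 + k4).
s=1.000000, y=-1.270000:
  k1 = f(1.000000, -1.270000) = -2.743200
  k2 = f(1.140000, -1.654048) = -3.572744
  k3 = f(1.140000, -1.770184) = -3.823598
  k4 = f(1.280000, -2.340607) = -5.055712
  y ← -1.270000 + (0.28/6)·(k1 + 2k2 + 2k3 + k4) = -2.324274
y(1.28) ≈ -2.3243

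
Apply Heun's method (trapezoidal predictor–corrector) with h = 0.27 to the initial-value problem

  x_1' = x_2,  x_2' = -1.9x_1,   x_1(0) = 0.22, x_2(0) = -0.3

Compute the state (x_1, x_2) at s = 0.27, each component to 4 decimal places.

0.1238, -0.3921

Heun on (x_1,x_2): k1 = f(s_n, state_n); k2 = f(s_n + h, state_n + h·k1); state_{n+1} = state_n + (h/2)·(k1 + k2).
0.000000: (0.220000, -0.300000)
  k1 = (-0.300000, -0.418000)
  predictor → (0.139000, -0.412860)
  k2 = (-0.412860, -0.264100)
  → (0.123764, -0.392083)
(x_1(0.27), x_2(0.27)) ≈ (0.1238, -0.3921)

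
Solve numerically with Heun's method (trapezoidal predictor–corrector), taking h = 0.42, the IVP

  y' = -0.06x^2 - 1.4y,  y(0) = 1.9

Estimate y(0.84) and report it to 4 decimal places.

Heun: k1 = f(x_n, y_n); k2 = f(x_n + h, y_n + h·k1); y_{n+1} = y_n + (h/2)·(k1 + k2).
x=0.000000, y=1.900000:
  k1 = f(0.000000, 1.900000) = -2.660000
  k2 = f(0.420000, 0.782800) = -1.106504
  y ← 1.900000 + (0.42/2)·(-2.660000 + (-1.106504)) = 1.109034
x=0.420000, y=1.109034:
  k1 = f(0.420000, 1.109034) = -1.563232
  k2 = f(0.840000, 0.452477) = -0.675804
  y ← 1.109034 + (0.42/2)·(-1.563232 + (-0.675804)) = 0.638837
y(0.84) ≈ 0.6388

0.6388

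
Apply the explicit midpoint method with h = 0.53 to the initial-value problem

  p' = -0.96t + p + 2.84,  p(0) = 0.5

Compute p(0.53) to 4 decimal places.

Midpoint: k1 = f(t_n, p_n); k2 = f(t_n + h/2, p_n + (h/2)·k1); p_{n+1} = p_n + h·k2.
t=0.000000, p=0.500000:
  k1 = f(0.000000, 0.500000) = 3.340000
  k2 = f(0.265000, 1.385100) = 3.970700
  p ← 0.500000 + 0.53·3.970700 = 2.604471
p(0.53) ≈ 2.6045

2.6045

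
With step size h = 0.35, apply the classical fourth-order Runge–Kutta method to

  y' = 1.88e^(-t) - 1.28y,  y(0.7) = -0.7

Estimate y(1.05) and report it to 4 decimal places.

RK4: k1 = f(t_n, y_n); k2 = f(t_n + h/2, y_n + (h/2)·k1); k3 = f(t_n + h/2, y_n + (h/2)·k2); k4 = f(t_n + h, y_n + h·k3); y_{n+1} = y_n + (h/6)·(k1 + 2k2 + 2k3 + k4).
t=0.700000, y=-0.700000:
  k1 = f(0.700000, -0.700000) = 1.829580
  k2 = f(0.875000, -0.379823) = 1.269875
  k3 = f(0.875000, -0.477772) = 1.395249
  k4 = f(1.050000, -0.211663) = 0.928812
  y ← -0.700000 + (0.35/6)·(k1 + 2k2 + 2k3 + k4) = -0.228163
y(1.05) ≈ -0.2282

-0.2282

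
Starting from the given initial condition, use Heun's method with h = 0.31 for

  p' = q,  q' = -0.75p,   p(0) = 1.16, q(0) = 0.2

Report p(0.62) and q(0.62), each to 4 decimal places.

Heun on (p,q): k1 = f(t_n, state_n); k2 = f(t_n + h, state_n + h·k1); state_{n+1} = state_n + (h/2)·(k1 + k2).
0.000000: (1.160000, 0.200000)
  k1 = (0.200000, -0.870000)
  predictor → (1.222000, -0.069700)
  k2 = (-0.069700, -0.916500)
  → (1.180196, -0.076907)
0.310000: (1.180196, -0.076907)
  k1 = (-0.076907, -0.885147)
  predictor → (1.156355, -0.351303)
  k2 = (-0.351303, -0.867266)
  → (1.113824, -0.348532)
(p(0.62), q(0.62)) ≈ (1.1138, -0.3485)

1.1138, -0.3485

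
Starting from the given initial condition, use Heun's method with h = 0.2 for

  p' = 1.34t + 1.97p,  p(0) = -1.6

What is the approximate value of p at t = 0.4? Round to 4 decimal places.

Heun: k1 = f(t_n, p_n); k2 = f(t_n + h, p_n + h·k1); p_{n+1} = p_n + (h/2)·(k1 + k2).
t=0.000000, p=-1.600000:
  k1 = f(0.000000, -1.600000) = -3.152000
  k2 = f(0.200000, -2.230400) = -4.125888
  p ← -1.600000 + (0.2/2)·(-3.152000 + (-4.125888)) = -2.327789
t=0.200000, p=-2.327789:
  k1 = f(0.200000, -2.327789) = -4.317744
  k2 = f(0.400000, -3.191338) = -5.750935
  p ← -2.327789 + (0.2/2)·(-4.317744 + (-5.750935)) = -3.334657
p(0.4) ≈ -3.3347

-3.3347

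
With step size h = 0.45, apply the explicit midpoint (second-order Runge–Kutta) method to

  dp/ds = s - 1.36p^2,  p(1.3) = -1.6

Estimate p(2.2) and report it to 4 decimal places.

-33.8785

Midpoint: k1 = f(s_n, p_n); k2 = f(s_n + h/2, p_n + (h/2)·k1); p_{n+1} = p_n + h·k2.
s=1.300000, p=-1.600000:
  k1 = f(1.300000, -1.600000) = -2.181600
  k2 = f(1.525000, -2.090860) = -4.420506
  p ← -1.600000 + 0.45·(-4.420506) = -3.589228
s=1.750000, p=-3.589228:
  k1 = f(1.750000, -3.589228) = -15.770275
  k2 = f(1.975000, -7.137540) = -67.309481
  p ← -3.589228 + 0.45·(-67.309481) = -33.878494
p(2.2) ≈ -33.8785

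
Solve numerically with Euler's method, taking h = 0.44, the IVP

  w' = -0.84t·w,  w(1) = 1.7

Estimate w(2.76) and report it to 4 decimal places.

0.0218

Euler: w_{n+1} = w_n + h·f(t_n, w_n).
t=1.000000, w=1.700000: f=-1.428000 → w ← 1.700000 + 0.44·(-1.428000) = 1.071680
t=1.440000, w=1.071680: f=-1.296304 → w ← 1.071680 + 0.44·(-1.296304) = 0.501306
t=1.880000, w=0.501306: f=-0.791663 → w ← 0.501306 + 0.44·(-0.791663) = 0.152975
t=2.320000, w=0.152975: f=-0.298117 → w ← 0.152975 + 0.44·(-0.298117) = 0.021803
w(2.76) ≈ 0.0218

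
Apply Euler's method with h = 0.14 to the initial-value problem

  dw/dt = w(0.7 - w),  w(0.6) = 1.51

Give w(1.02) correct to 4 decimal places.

Euler: w_{n+1} = w_n + h·f(t_n, w_n).
t=0.600000, w=1.510000: f=-1.223100 → w ← 1.510000 + 0.14·(-1.223100) = 1.338766
t=0.740000, w=1.338766: f=-0.855158 → w ← 1.338766 + 0.14·(-0.855158) = 1.219044
t=0.880000, w=1.219044: f=-0.632737 → w ← 1.219044 + 0.14·(-0.632737) = 1.130461
w(1.02) ≈ 1.1305

1.1305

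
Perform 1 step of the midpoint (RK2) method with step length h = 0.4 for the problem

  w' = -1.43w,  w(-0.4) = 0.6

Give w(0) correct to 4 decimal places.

Midpoint: k1 = f(t_n, w_n); k2 = f(t_n + h/2, w_n + (h/2)·k1); w_{n+1} = w_n + h·k2.
t=-0.400000, w=0.600000:
  k1 = f(-0.400000, 0.600000) = -0.858000
  k2 = f(-0.200000, 0.428400) = -0.612612
  w ← 0.600000 + 0.4·(-0.612612) = 0.354955
w(0) ≈ 0.3550

0.3550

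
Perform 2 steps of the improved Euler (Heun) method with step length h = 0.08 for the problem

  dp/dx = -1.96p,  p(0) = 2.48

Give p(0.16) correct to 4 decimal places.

1.8150

Heun: k1 = f(x_n, p_n); k2 = f(x_n + h, p_n + h·k1); p_{n+1} = p_n + (h/2)·(k1 + k2).
x=0.000000, p=2.480000:
  k1 = f(0.000000, 2.480000) = -4.860800
  k2 = f(0.080000, 2.091136) = -4.098627
  p ← 2.480000 + (0.08/2)·(-4.860800 + (-4.098627)) = 2.121623
x=0.080000, p=2.121623:
  k1 = f(0.080000, 2.121623) = -4.158381
  k2 = f(0.160000, 1.788952) = -3.506347
  p ← 2.121623 + (0.08/2)·(-4.158381 + (-3.506347)) = 1.815034
p(0.16) ≈ 1.8150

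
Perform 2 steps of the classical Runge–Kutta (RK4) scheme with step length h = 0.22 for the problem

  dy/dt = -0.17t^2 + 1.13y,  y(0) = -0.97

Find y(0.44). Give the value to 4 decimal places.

-1.6003

RK4: k1 = f(t_n, y_n); k2 = f(t_n + h/2, y_n + (h/2)·k1); k3 = f(t_n + h/2, y_n + (h/2)·k2); k4 = f(t_n + h, y_n + h·k3); y_{n+1} = y_n + (h/6)·(k1 + 2k2 + 2k3 + k4).
t=0.000000, y=-0.970000:
  k1 = f(0.000000, -0.970000) = -1.096100
  k2 = f(0.110000, -1.090571) = -1.234402
  k3 = f(0.110000, -1.105784) = -1.251593
  k4 = f(0.220000, -1.245351) = -1.415474
  y ← -0.970000 + (0.22/6)·(k1 + 2k2 + 2k3 + k4) = -1.244397
t=0.220000, y=-1.244397:
  k1 = f(0.220000, -1.244397) = -1.414397
  k2 = f(0.330000, -1.399981) = -1.600492
  k3 = f(0.330000, -1.420451) = -1.623623
  k4 = f(0.440000, -1.601594) = -1.842714
  y ← -1.244397 + (0.22/6)·(k1 + 2k2 + 2k3 + k4) = -1.600260
y(0.44) ≈ -1.6003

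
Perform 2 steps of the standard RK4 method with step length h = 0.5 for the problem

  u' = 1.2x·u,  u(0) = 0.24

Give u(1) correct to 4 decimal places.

0.4372

RK4: k1 = f(x_n, u_n); k2 = f(x_n + h/2, u_n + (h/2)·k1); k3 = f(x_n + h/2, u_n + (h/2)·k2); k4 = f(x_n + h, u_n + h·k3); u_{n+1} = u_n + (h/6)·(k1 + 2k2 + 2k3 + k4).
x=0.000000, u=0.240000:
  k1 = f(0.000000, 0.240000) = 0.000000
  k2 = f(0.250000, 0.240000) = 0.072000
  k3 = f(0.250000, 0.258000) = 0.077400
  k4 = f(0.500000, 0.278700) = 0.167220
  u ← 0.240000 + (0.5/6)·(k1 + 2k2 + 2k3 + k4) = 0.278835
x=0.500000, u=0.278835:
  k1 = f(0.500000, 0.278835) = 0.167301
  k2 = f(0.750000, 0.320660) = 0.288594
  k3 = f(0.750000, 0.350984) = 0.315885
  k4 = f(1.000000, 0.436778) = 0.524133
  u ← 0.278835 + (0.5/6)·(k1 + 2k2 + 2k3 + k4) = 0.437201
u(1) ≈ 0.4372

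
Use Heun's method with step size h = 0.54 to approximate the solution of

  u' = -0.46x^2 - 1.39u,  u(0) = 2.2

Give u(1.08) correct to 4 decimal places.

Heun: k1 = f(x_n, u_n); k2 = f(x_n + h, u_n + h·k1); u_{n+1} = u_n + (h/2)·(k1 + k2).
x=0.000000, u=2.200000:
  k1 = f(0.000000, 2.200000) = -3.058000
  k2 = f(0.540000, 0.548680) = -0.896801
  u ← 2.200000 + (0.54/2)·(-3.058000 + (-0.896801)) = 1.132204
x=0.540000, u=1.132204:
  k1 = f(0.540000, 1.132204) = -1.707899
  k2 = f(1.080000, 0.209938) = -0.828358
  u ← 1.132204 + (0.54/2)·(-1.707899 + (-0.828358)) = 0.447414
u(1.08) ≈ 0.4474

0.4474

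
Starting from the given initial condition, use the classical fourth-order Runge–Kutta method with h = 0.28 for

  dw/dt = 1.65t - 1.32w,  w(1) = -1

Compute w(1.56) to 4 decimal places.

0.3807

RK4: k1 = f(t_n, w_n); k2 = f(t_n + h/2, w_n + (h/2)·k1); k3 = f(t_n + h/2, w_n + (h/2)·k2); k4 = f(t_n + h, w_n + h·k3); w_{n+1} = w_n + (h/6)·(k1 + 2k2 + 2k3 + k4).
t=1.000000, w=-1.000000:
  k1 = f(1.000000, -1.000000) = 2.970000
  k2 = f(1.140000, -0.584200) = 2.652144
  k3 = f(1.140000, -0.628700) = 2.710884
  k4 = f(1.280000, -0.240953) = 2.430057
  w ← -1.000000 + (0.28/6)·(k1 + 2k2 + 2k3 + k4) = -0.247448
t=1.280000, w=-0.247448:
  k1 = f(1.280000, -0.247448) = 2.438631
  k2 = f(1.420000, 0.093960) = 2.218972
  k3 = f(1.420000, 0.063208) = 2.259565
  k4 = f(1.560000, 0.385230) = 2.065496
  w ← -0.247448 + (0.28/6)·(k1 + 2k2 + 2k3 + k4) = 0.380741
w(1.56) ≈ 0.3807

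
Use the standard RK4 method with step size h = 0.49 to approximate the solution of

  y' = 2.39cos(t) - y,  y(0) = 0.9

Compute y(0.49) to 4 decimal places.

RK4: k1 = f(t_n, y_n); k2 = f(t_n + h/2, y_n + (h/2)·k1); k3 = f(t_n + h/2, y_n + (h/2)·k2); k4 = f(t_n + h, y_n + h·k3); y_{n+1} = y_n + (h/6)·(k1 + 2k2 + 2k3 + k4).
t=0.000000, y=0.900000:
  k1 = f(0.000000, 0.900000) = 1.490000
  k2 = f(0.245000, 1.265050) = 1.053578
  k3 = f(0.245000, 1.158127) = 1.160502
  k4 = f(0.490000, 1.468646) = 0.640130
  y ← 0.900000 + (0.49/6)·(k1 + 2k2 + 2k3 + k4) = 1.435594
y(0.49) ≈ 1.4356

1.4356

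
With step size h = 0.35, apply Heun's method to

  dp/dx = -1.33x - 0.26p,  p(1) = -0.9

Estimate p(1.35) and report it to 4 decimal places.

-1.3476

Heun: k1 = f(x_n, p_n); k2 = f(x_n + h, p_n + h·k1); p_{n+1} = p_n + (h/2)·(k1 + k2).
x=1.000000, p=-0.900000:
  k1 = f(1.000000, -0.900000) = -1.096000
  k2 = f(1.350000, -1.283600) = -1.461764
  p ← -0.900000 + (0.35/2)·(-1.096000 + (-1.461764)) = -1.347609
p(1.35) ≈ -1.3476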